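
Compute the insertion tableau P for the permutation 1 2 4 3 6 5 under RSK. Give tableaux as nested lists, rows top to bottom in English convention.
Insert 1: appended to row 1. P = [[1]].
Insert 2: appended to row 1. P = [[1, 2]].
Insert 4: appended to row 1. P = [[1, 2, 4]].
Insert 3: 3 bumps 4 from row 1; 4 starts row 2. P = [[1, 2, 3], [4]].
Insert 6: appended to row 1. P = [[1, 2, 3, 6], [4]].
Insert 5: 5 bumps 6 from row 1; 6 appends to row 2. P = [[1, 2, 3, 5], [4, 6]].

So P = [[1, 2, 3, 5], [4, 6]].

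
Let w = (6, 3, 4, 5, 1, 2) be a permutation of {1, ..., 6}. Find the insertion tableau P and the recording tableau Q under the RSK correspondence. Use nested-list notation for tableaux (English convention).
P = [[1, 2, 5], [3, 4], [6]], Q = [[1, 3, 4], [2, 6], [5]]

Insert each entry of the permutation into P by Schensted row insertion, recording in Q the position of each new cell.

Insert 6: appended to row 1. P = [[6]].
Insert 3: 3 bumps 6 from row 1; 6 starts row 2. P = [[3], [6]].
Insert 4: appended to row 1. P = [[3, 4], [6]].
Insert 5: appended to row 1. P = [[3, 4, 5], [6]].
Insert 1: 1 bumps 3 from row 1; 3 bumps 6 from row 2; 6 starts row 3. P = [[1, 4, 5], [3], [6]].
Insert 2: 2 bumps 4 from row 1; 4 appends to row 2. P = [[1, 2, 5], [3, 4], [6]].

So P = [[1, 2, 5], [3, 4], [6]], Q = [[1, 3, 4], [2, 6], [5]].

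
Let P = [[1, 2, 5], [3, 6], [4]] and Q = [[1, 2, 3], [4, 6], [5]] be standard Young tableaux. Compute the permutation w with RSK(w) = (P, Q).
Reverse the RSK construction: for i from n down to 1, find the cell of Q containing i, remove the entry at that cell from P, and reverse-bump it up through P; the value ejected from row 1 is w(i).

Step i=6: Q has 6 at row 2, column 2; remove 6 from row 2 of P and reverse-bump: 6 enters row 1 and ejects 5. So w(6) = 5. P is now [[1, 2, 6], [3], [4]].
Step i=5: Q has 5 at row 3, column 1; remove 4 from row 3 of P and reverse-bump: 4 enters row 2 and ejects 3; 3 enters row 1 and ejects 2. So w(5) = 2. P is now [[1, 3, 6], [4]].
Step i=4: Q has 4 at row 2, column 1; remove 4 from row 2 of P and reverse-bump: 4 enters row 1 and ejects 3. So w(4) = 3. P is now [[1, 4, 6]].
Step i=3: Q has 3 at row 1, column 3; remove that cell from P, ejecting 6. So w(3) = 6. P is now [[1, 4]].
Step i=2: Q has 2 at row 1, column 2; remove that cell from P, ejecting 4. So w(2) = 4. P is now [[1]].
Step i=1: Q has 1 at row 1, column 1; remove that cell from P, ejecting 1. So w(1) = 1. P is now [].

So w = 1 4 6 3 2 5.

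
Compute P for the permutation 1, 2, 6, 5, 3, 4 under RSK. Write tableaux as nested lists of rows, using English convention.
P = [[1, 2, 3, 4], [5], [6]]

Insert 1: appended to row 1. P = [[1]].
Insert 2: appended to row 1. P = [[1, 2]].
Insert 6: appended to row 1. P = [[1, 2, 6]].
Insert 5: 5 bumps 6 from row 1; 6 starts row 2. P = [[1, 2, 5], [6]].
Insert 3: 3 bumps 5 from row 1; 5 bumps 6 from row 2; 6 starts row 3. P = [[1, 2, 3], [5], [6]].
Insert 4: appended to row 1. P = [[1, 2, 3, 4], [5], [6]].

So P = [[1, 2, 3, 4], [5], [6]].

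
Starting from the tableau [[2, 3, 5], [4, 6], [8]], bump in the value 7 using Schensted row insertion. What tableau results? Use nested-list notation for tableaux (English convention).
[[2, 3, 5, 7], [4, 6], [8]]

7 is larger than every entry of row 1, so it is appended to row 1. The new tableau is [[2, 3, 5, 7], [4, 6], [8]].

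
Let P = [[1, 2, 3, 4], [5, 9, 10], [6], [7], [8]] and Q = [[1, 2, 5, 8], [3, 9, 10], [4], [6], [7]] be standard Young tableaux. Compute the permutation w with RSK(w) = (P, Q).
Reverse the RSK construction: for i from n down to 1, find the cell of Q containing i, remove the entry at that cell from P, and reverse-bump it up through P; the value ejected from row 1 is w(i).

Step i=10: Q has 10 at row 2, column 3; remove 10 from row 2 of P and reverse-bump: 10 enters row 1 and ejects 4. So w(10) = 4. P is now [[1, 2, 3, 10], [5, 9], [6], [7], [8]].
Step i=9: Q has 9 at row 2, column 2; remove 9 from row 2 of P and reverse-bump: 9 enters row 1 and ejects 3. So w(9) = 3. P is now [[1, 2, 9, 10], [5], [6], [7], [8]].
Step i=8: Q has 8 at row 1, column 4; remove that cell from P, ejecting 10. So w(8) = 10. P is now [[1, 2, 9], [5], [6], [7], [8]].
Step i=7: Q has 7 at row 5, column 1; remove 8 from row 5 of P and reverse-bump: 8 enters row 4 and ejects 7; 7 enters row 3 and ejects 6; 6 enters row 2 and ejects 5; 5 enters row 1 and ejects 2. So w(7) = 2. P is now [[1, 5, 9], [6], [7], [8]].
Step i=6: Q has 6 at row 4, column 1; remove 8 from row 4 of P and reverse-bump: 8 enters row 3 and ejects 7; 7 enters row 2 and ejects 6; 6 enters row 1 and ejects 5. So w(6) = 5. P is now [[1, 6, 9], [7], [8]].
Step i=5: Q has 5 at row 1, column 3; remove that cell from P, ejecting 9. So w(5) = 9. P is now [[1, 6], [7], [8]].
Step i=4: Q has 4 at row 3, column 1; remove 8 from row 3 of P and reverse-bump: 8 enters row 2 and ejects 7; 7 enters row 1 and ejects 6. So w(4) = 6. P is now [[1, 7], [8]].
Step i=3: Q has 3 at row 2, column 1; remove 8 from row 2 of P and reverse-bump: 8 enters row 1 and ejects 7. So w(3) = 7. P is now [[1, 8]].
Step i=2: Q has 2 at row 1, column 2; remove that cell from P, ejecting 8. So w(2) = 8. P is now [[1]].
Step i=1: Q has 1 at row 1, column 1; remove that cell from P, ejecting 1. So w(1) = 1. P is now [].

So w = 1 8 7 6 9 5 2 10 3 4.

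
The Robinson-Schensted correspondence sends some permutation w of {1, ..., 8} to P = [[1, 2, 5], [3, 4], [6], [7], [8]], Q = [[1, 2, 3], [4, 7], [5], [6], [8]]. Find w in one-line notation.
3 4 8 7 6 1 5 2

Reverse the RSK construction: for i from n down to 1, find the cell of Q containing i, remove the entry at that cell from P, and reverse-bump it up through P; the value ejected from row 1 is w(i).

Step i=8: Q has 8 at row 5, column 1; remove 8 from row 5 of P and reverse-bump: 8 enters row 4 and ejects 7; 7 enters row 3 and ejects 6; 6 enters row 2 and ejects 4; 4 enters row 1 and ejects 2. So w(8) = 2. P is now [[1, 4, 5], [3, 6], [7], [8]].
Step i=7: Q has 7 at row 2, column 2; remove 6 from row 2 of P and reverse-bump: 6 enters row 1 and ejects 5. So w(7) = 5. P is now [[1, 4, 6], [3], [7], [8]].
Step i=6: Q has 6 at row 4, column 1; remove 8 from row 4 of P and reverse-bump: 8 enters row 3 and ejects 7; 7 enters row 2 and ejects 3; 3 enters row 1 and ejects 1. So w(6) = 1. P is now [[3, 4, 6], [7], [8]].
Step i=5: Q has 5 at row 3, column 1; remove 8 from row 3 of P and reverse-bump: 8 enters row 2 and ejects 7; 7 enters row 1 and ejects 6. So w(5) = 6. P is now [[3, 4, 7], [8]].
Step i=4: Q has 4 at row 2, column 1; remove 8 from row 2 of P and reverse-bump: 8 enters row 1 and ejects 7. So w(4) = 7. P is now [[3, 4, 8]].
Step i=3: Q has 3 at row 1, column 3; remove that cell from P, ejecting 8. So w(3) = 8. P is now [[3, 4]].
Step i=2: Q has 2 at row 1, column 2; remove that cell from P, ejecting 4. So w(2) = 4. P is now [[3]].
Step i=1: Q has 1 at row 1, column 1; remove that cell from P, ejecting 3. So w(1) = 3. P is now [].

So w = 3 4 8 7 6 1 5 2.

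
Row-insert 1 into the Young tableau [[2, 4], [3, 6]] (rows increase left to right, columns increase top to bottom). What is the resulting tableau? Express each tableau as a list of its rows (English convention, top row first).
[[1, 4], [2, 6], [3]]

In row 1, 1 replaces 2 (the leftmost entry greater than 1); 2 is bumped to row 2. In row 2, 2 replaces 3 (the leftmost entry greater than 2); 3 is bumped to row 3. 3 starts a new row 3. The new tableau is [[1, 4], [2, 6], [3]].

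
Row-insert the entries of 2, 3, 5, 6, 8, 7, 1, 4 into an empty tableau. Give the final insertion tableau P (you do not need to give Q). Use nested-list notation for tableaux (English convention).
Insert 2: appended to row 1. P = [[2]].
Insert 3: appended to row 1. P = [[2, 3]].
Insert 5: appended to row 1. P = [[2, 3, 5]].
Insert 6: appended to row 1. P = [[2, 3, 5, 6]].
Insert 8: appended to row 1. P = [[2, 3, 5, 6, 8]].
Insert 7: 7 bumps 8 from row 1; 8 starts row 2. P = [[2, 3, 5, 6, 7], [8]].
Insert 1: 1 bumps 2 from row 1; 2 bumps 8 from row 2; 8 starts row 3. P = [[1, 3, 5, 6, 7], [2], [8]].
Insert 4: 4 bumps 5 from row 1; 5 appends to row 2. P = [[1, 3, 4, 6, 7], [2, 5], [8]].

So P = [[1, 3, 4, 6, 7], [2, 5], [8]].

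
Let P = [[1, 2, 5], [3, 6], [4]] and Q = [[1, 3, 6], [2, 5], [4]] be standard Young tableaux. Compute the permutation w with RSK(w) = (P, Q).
Reverse the RSK construction: for i from n down to 1, find the cell of Q containing i, remove the entry at that cell from P, and reverse-bump it up through P; the value ejected from row 1 is w(i).

Step i=6: Q has 6 at row 1, column 3; remove that cell from P, ejecting 5. So w(6) = 5. P is now [[1, 2], [3, 6], [4]].
Step i=5: Q has 5 at row 2, column 2; remove 6 from row 2 of P and reverse-bump: 6 enters row 1 and ejects 2. So w(5) = 2. P is now [[1, 6], [3], [4]].
Step i=4: Q has 4 at row 3, column 1; remove 4 from row 3 of P and reverse-bump: 4 enters row 2 and ejects 3; 3 enters row 1 and ejects 1. So w(4) = 1. P is now [[3, 6], [4]].
Step i=3: Q has 3 at row 1, column 2; remove that cell from P, ejecting 6. So w(3) = 6. P is now [[3], [4]].
Step i=2: Q has 2 at row 2, column 1; remove 4 from row 2 of P and reverse-bump: 4 enters row 1 and ejects 3. So w(2) = 3. P is now [[4]].
Step i=1: Q has 1 at row 1, column 1; remove that cell from P, ejecting 4. So w(1) = 4. P is now [].

So w = 4 3 6 1 2 5.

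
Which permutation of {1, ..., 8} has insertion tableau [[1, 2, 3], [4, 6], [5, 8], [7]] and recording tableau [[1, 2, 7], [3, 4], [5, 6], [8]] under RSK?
7 8 5 6 1 2 4 3

Reverse the RSK construction: for i from n down to 1, find the cell of Q containing i, remove the entry at that cell from P, and reverse-bump it up through P; the value ejected from row 1 is w(i).

Step i=8: Q has 8 at row 4, column 1; remove 7 from row 4 of P and reverse-bump: 7 enters row 3 and ejects 5; 5 enters row 2 and ejects 4; 4 enters row 1 and ejects 3. So w(8) = 3. P is now [[1, 2, 4], [5, 6], [7, 8]].
Step i=7: Q has 7 at row 1, column 3; remove that cell from P, ejecting 4. So w(7) = 4. P is now [[1, 2], [5, 6], [7, 8]].
Step i=6: Q has 6 at row 3, column 2; remove 8 from row 3 of P and reverse-bump: 8 enters row 2 and ejects 6; 6 enters row 1 and ejects 2. So w(6) = 2. P is now [[1, 6], [5, 8], [7]].
Step i=5: Q has 5 at row 3, column 1; remove 7 from row 3 of P and reverse-bump: 7 enters row 2 and ejects 5; 5 enters row 1 and ejects 1. So w(5) = 1. P is now [[5, 6], [7, 8]].
Step i=4: Q has 4 at row 2, column 2; remove 8 from row 2 of P and reverse-bump: 8 enters row 1 and ejects 6. So w(4) = 6. P is now [[5, 8], [7]].
Step i=3: Q has 3 at row 2, column 1; remove 7 from row 2 of P and reverse-bump: 7 enters row 1 and ejects 5. So w(3) = 5. P is now [[7, 8]].
Step i=2: Q has 2 at row 1, column 2; remove that cell from P, ejecting 8. So w(2) = 8. P is now [[7]].
Step i=1: Q has 1 at row 1, column 1; remove that cell from P, ejecting 7. So w(1) = 7. P is now [].

So w = 7 8 5 6 1 2 4 3.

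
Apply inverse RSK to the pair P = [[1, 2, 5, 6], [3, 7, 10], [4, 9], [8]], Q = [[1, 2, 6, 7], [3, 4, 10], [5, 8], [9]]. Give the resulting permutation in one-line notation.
8 9 1 4 3 7 10 5 2 6

Reverse the RSK construction: for i from n down to 1, find the cell of Q containing i, remove the entry at that cell from P, and reverse-bump it up through P; the value ejected from row 1 is w(i).

Step i=10: Q has 10 at row 2, column 3; remove 10 from row 2 of P and reverse-bump: 10 enters row 1 and ejects 6. So w(10) = 6. P is now [[1, 2, 5, 10], [3, 7], [4, 9], [8]].
Step i=9: Q has 9 at row 4, column 1; remove 8 from row 4 of P and reverse-bump: 8 enters row 3 and ejects 4; 4 enters row 2 and ejects 3; 3 enters row 1 and ejects 2. So w(9) = 2. P is now [[1, 3, 5, 10], [4, 7], [8, 9]].
Step i=8: Q has 8 at row 3, column 2; remove 9 from row 3 of P and reverse-bump: 9 enters row 2 and ejects 7; 7 enters row 1 and ejects 5. So w(8) = 5. P is now [[1, 3, 7, 10], [4, 9], [8]].
Step i=7: Q has 7 at row 1, column 4; remove that cell from P, ejecting 10. So w(7) = 10. P is now [[1, 3, 7], [4, 9], [8]].
Step i=6: Q has 6 at row 1, column 3; remove that cell from P, ejecting 7. So w(6) = 7. P is now [[1, 3], [4, 9], [8]].
Step i=5: Q has 5 at row 3, column 1; remove 8 from row 3 of P and reverse-bump: 8 enters row 2 and ejects 4; 4 enters row 1 and ejects 3. So w(5) = 3. P is now [[1, 4], [8, 9]].
Step i=4: Q has 4 at row 2, column 2; remove 9 from row 2 of P and reverse-bump: 9 enters row 1 and ejects 4. So w(4) = 4. P is now [[1, 9], [8]].
Step i=3: Q has 3 at row 2, column 1; remove 8 from row 2 of P and reverse-bump: 8 enters row 1 and ejects 1. So w(3) = 1. P is now [[8, 9]].
Step i=2: Q has 2 at row 1, column 2; remove that cell from P, ejecting 9. So w(2) = 9. P is now [[8]].
Step i=1: Q has 1 at row 1, column 1; remove that cell from P, ejecting 8. So w(1) = 8. P is now [].

So w = 8 9 1 4 3 7 10 5 2 6.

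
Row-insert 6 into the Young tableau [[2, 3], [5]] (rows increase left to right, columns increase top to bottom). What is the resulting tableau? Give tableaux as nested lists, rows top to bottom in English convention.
[[2, 3, 6], [5]]

6 is larger than every entry of row 1, so it is appended to row 1. The new tableau is [[2, 3, 6], [5]].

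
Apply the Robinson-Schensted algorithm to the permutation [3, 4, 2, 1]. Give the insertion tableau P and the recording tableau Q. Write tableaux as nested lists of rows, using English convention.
P = [[1, 4], [2], [3]], Q = [[1, 2], [3], [4]]

Insert each entry of the permutation into P by Schensted row insertion, recording in Q the position of each new cell.

Insert 3: appended to row 1. P = [[3]].
Insert 4: appended to row 1. P = [[3, 4]].
Insert 2: 2 bumps 3 from row 1; 3 starts row 2. P = [[2, 4], [3]].
Insert 1: 1 bumps 2 from row 1; 2 bumps 3 from row 2; 3 starts row 3. P = [[1, 4], [2], [3]].

So P = [[1, 4], [2], [3]], Q = [[1, 2], [3], [4]].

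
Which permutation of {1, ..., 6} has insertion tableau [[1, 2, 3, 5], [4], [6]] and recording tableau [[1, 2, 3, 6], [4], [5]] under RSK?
1 2 6 4 3 5

Reverse the RSK construction: for i from n down to 1, find the cell of Q containing i, remove the entry at that cell from P, and reverse-bump it up through P; the value ejected from row 1 is w(i).

Step i=6: Q has 6 at row 1, column 4; remove that cell from P, ejecting 5. So w(6) = 5. P is now [[1, 2, 3], [4], [6]].
Step i=5: Q has 5 at row 3, column 1; remove 6 from row 3 of P and reverse-bump: 6 enters row 2 and ejects 4; 4 enters row 1 and ejects 3. So w(5) = 3. P is now [[1, 2, 4], [6]].
Step i=4: Q has 4 at row 2, column 1; remove 6 from row 2 of P and reverse-bump: 6 enters row 1 and ejects 4. So w(4) = 4. P is now [[1, 2, 6]].
Step i=3: Q has 3 at row 1, column 3; remove that cell from P, ejecting 6. So w(3) = 6. P is now [[1, 2]].
Step i=2: Q has 2 at row 1, column 2; remove that cell from P, ejecting 2. So w(2) = 2. P is now [[1]].
Step i=1: Q has 1 at row 1, column 1; remove that cell from P, ejecting 1. So w(1) = 1. P is now [].

So w = 1 2 6 4 3 5.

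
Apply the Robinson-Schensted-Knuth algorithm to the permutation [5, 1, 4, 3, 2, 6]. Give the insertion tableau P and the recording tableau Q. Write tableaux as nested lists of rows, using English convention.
P = [[1, 2, 6], [3], [4], [5]], Q = [[1, 3, 6], [2], [4], [5]]

Insert each entry of the permutation into P by Schensted row insertion, recording in Q the position of each new cell.

Insert 5: appended to row 1. P = [[5]].
Insert 1: 1 bumps 5 from row 1; 5 starts row 2. P = [[1], [5]].
Insert 4: appended to row 1. P = [[1, 4], [5]].
Insert 3: 3 bumps 4 from row 1; 4 bumps 5 from row 2; 5 starts row 3. P = [[1, 3], [4], [5]].
Insert 2: 2 bumps 3 from row 1; 3 bumps 4 from row 2; 4 bumps 5 from row 3; 5 starts row 4. P = [[1, 2], [3], [4], [5]].
Insert 6: appended to row 1. P = [[1, 2, 6], [3], [4], [5]].

So P = [[1, 2, 6], [3], [4], [5]], Q = [[1, 3, 6], [2], [4], [5]].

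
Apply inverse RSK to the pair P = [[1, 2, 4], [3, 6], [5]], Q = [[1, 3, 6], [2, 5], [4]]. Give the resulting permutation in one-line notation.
Reverse the RSK construction: for i from n down to 1, find the cell of Q containing i, remove the entry at that cell from P, and reverse-bump it up through P; the value ejected from row 1 is w(i).

Step i=6: Q has 6 at row 1, column 3; remove that cell from P, ejecting 4. So w(6) = 4. P is now [[1, 2], [3, 6], [5]].
Step i=5: Q has 5 at row 2, column 2; remove 6 from row 2 of P and reverse-bump: 6 enters row 1 and ejects 2. So w(5) = 2. P is now [[1, 6], [3], [5]].
Step i=4: Q has 4 at row 3, column 1; remove 5 from row 3 of P and reverse-bump: 5 enters row 2 and ejects 3; 3 enters row 1 and ejects 1. So w(4) = 1. P is now [[3, 6], [5]].
Step i=3: Q has 3 at row 1, column 2; remove that cell from P, ejecting 6. So w(3) = 6. P is now [[3], [5]].
Step i=2: Q has 2 at row 2, column 1; remove 5 from row 2 of P and reverse-bump: 5 enters row 1 and ejects 3. So w(2) = 3. P is now [[5]].
Step i=1: Q has 1 at row 1, column 1; remove that cell from P, ejecting 5. So w(1) = 5. P is now [].

So w = 5 3 6 1 2 4.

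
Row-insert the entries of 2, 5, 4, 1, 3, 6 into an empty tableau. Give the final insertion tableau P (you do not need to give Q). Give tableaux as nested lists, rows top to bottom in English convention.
Insert 2: appended to row 1. P = [[2]].
Insert 5: appended to row 1. P = [[2, 5]].
Insert 4: 4 bumps 5 from row 1; 5 starts row 2. P = [[2, 4], [5]].
Insert 1: 1 bumps 2 from row 1; 2 bumps 5 from row 2; 5 starts row 3. P = [[1, 4], [2], [5]].
Insert 3: 3 bumps 4 from row 1; 4 appends to row 2. P = [[1, 3], [2, 4], [5]].
Insert 6: appended to row 1. P = [[1, 3, 6], [2, 4], [5]].

So P = [[1, 3, 6], [2, 4], [5]].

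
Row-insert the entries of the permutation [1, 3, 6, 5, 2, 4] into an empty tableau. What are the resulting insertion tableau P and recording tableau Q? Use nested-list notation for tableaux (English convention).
Insert each entry of the permutation into P by Schensted row insertion, recording in Q the position of each new cell.

Insert 1: appended to row 1. P = [[1]], Q = [[1]].
Insert 3: appended to row 1. P = [[1, 3]], Q = [[1, 2]].
Insert 6: appended to row 1. P = [[1, 3, 6]], Q = [[1, 2, 3]].
Insert 5: 5 bumps 6 from row 1; 6 starts row 2. P = [[1, 3, 5], [6]], Q = [[1, 2, 3], [4]].
Insert 2: 2 bumps 3 from row 1; 3 bumps 6 from row 2; 6 starts row 3. P = [[1, 2, 5], [3], [6]], Q = [[1, 2, 3], [4], [5]].
Insert 4: 4 bumps 5 from row 1; 5 appends to row 2. P = [[1, 2, 4], [3, 5], [6]], Q = [[1, 2, 3], [4, 6], [5]].

So P = [[1, 2, 4], [3, 5], [6]], Q = [[1, 2, 3], [4, 6], [5]].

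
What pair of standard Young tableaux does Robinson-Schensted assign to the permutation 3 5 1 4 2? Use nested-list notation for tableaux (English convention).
P = [[1, 2], [3, 4], [5]], Q = [[1, 2], [3, 4], [5]]

Insert each entry of the permutation into P by Schensted row insertion, recording in Q the position of each new cell.

Insert 3: appended to row 1. P = [[3]].
Insert 5: appended to row 1. P = [[3, 5]].
Insert 1: 1 bumps 3 from row 1; 3 starts row 2. P = [[1, 5], [3]].
Insert 4: 4 bumps 5 from row 1; 5 appends to row 2. P = [[1, 4], [3, 5]].
Insert 2: 2 bumps 4 from row 1; 4 bumps 5 from row 2; 5 starts row 3. P = [[1, 2], [3, 4], [5]].

So P = [[1, 2], [3, 4], [5]], Q = [[1, 2], [3, 4], [5]].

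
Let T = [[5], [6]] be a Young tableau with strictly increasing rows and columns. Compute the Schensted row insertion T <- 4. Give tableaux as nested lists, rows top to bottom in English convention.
[[4], [5], [6]]

In row 1, 4 replaces 5 (the leftmost entry greater than 4); 5 is bumped to row 2. In row 2, 5 replaces 6 (the leftmost entry greater than 5); 6 is bumped to row 3. 6 starts a new row 3. The new tableau is [[4], [5], [6]].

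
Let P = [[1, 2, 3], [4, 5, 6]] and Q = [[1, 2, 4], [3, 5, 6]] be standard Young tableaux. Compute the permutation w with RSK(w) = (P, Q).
Reverse the RSK construction: for i from n down to 1, find the cell of Q containing i, remove the entry at that cell from P, and reverse-bump it up through P; the value ejected from row 1 is w(i).

Step i=6: Q has 6 at row 2, column 3; remove 6 from row 2 of P and reverse-bump: 6 enters row 1 and ejects 3. So w(6) = 3. P is now [[1, 2, 6], [4, 5]].
Step i=5: Q has 5 at row 2, column 2; remove 5 from row 2 of P and reverse-bump: 5 enters row 1 and ejects 2. So w(5) = 2. P is now [[1, 5, 6], [4]].
Step i=4: Q has 4 at row 1, column 3; remove that cell from P, ejecting 6. So w(4) = 6. P is now [[1, 5], [4]].
Step i=3: Q has 3 at row 2, column 1; remove 4 from row 2 of P and reverse-bump: 4 enters row 1 and ejects 1. So w(3) = 1. P is now [[4, 5]].
Step i=2: Q has 2 at row 1, column 2; remove that cell from P, ejecting 5. So w(2) = 5. P is now [[4]].
Step i=1: Q has 1 at row 1, column 1; remove that cell from P, ejecting 4. So w(1) = 4. P is now [].

So w = 4 5 1 6 2 3.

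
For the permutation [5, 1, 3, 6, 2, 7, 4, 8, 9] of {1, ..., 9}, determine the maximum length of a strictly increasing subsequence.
6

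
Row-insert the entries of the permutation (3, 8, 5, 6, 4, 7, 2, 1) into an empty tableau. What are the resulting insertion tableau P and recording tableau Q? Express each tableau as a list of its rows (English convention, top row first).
Insert each entry of the permutation into P by Schensted row insertion, recording in Q the position of each new cell.

Insert 3: appended to row 1. P = [[3]], Q = [[1]].
Insert 8: appended to row 1. P = [[3, 8]], Q = [[1, 2]].
Insert 5: 5 bumps 8 from row 1; 8 starts row 2. P = [[3, 5], [8]], Q = [[1, 2], [3]].
Insert 6: appended to row 1. P = [[3, 5, 6], [8]], Q = [[1, 2, 4], [3]].
Insert 4: 4 bumps 5 from row 1; 5 bumps 8 from row 2; 8 starts row 3. P = [[3, 4, 6], [5], [8]], Q = [[1, 2, 4], [3], [5]].
Insert 7: appended to row 1. P = [[3, 4, 6, 7], [5], [8]], Q = [[1, 2, 4, 6], [3], [5]].
Insert 2: 2 bumps 3 from row 1; 3 bumps 5 from row 2; 5 bumps 8 from row 3; 8 starts row 4. P = [[2, 4, 6, 7], [3], [5], [8]], Q = [[1, 2, 4, 6], [3], [5], [7]].
Insert 1: 1 bumps 2 from row 1; 2 bumps 3 from row 2; 3 bumps 5 from row 3; 5 bumps 8 from row 4; 8 starts row 5. P = [[1, 4, 6, 7], [2], [3], [5], [8]], Q = [[1, 2, 4, 6], [3], [5], [7], [8]].

So P = [[1, 4, 6, 7], [2], [3], [5], [8]], Q = [[1, 2, 4, 6], [3], [5], [7], [8]].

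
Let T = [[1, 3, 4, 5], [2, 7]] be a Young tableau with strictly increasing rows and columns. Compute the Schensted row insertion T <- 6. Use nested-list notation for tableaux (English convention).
6 is larger than every entry of row 1, so it is appended to row 1. The new tableau is [[1, 3, 4, 5, 6], [2, 7]].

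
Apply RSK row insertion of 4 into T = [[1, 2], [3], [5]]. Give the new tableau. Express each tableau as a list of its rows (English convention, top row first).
4 is larger than every entry of row 1, so it is appended to row 1. The new tableau is [[1, 2, 4], [3], [5]].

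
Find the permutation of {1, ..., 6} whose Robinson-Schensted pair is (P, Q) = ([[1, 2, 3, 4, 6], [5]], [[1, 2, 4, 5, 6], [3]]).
Reverse the RSK construction: for i from n down to 1, find the cell of Q containing i, remove the entry at that cell from P, and reverse-bump it up through P; the value ejected from row 1 is w(i).

Step i=6: Q has 6 at row 1, column 5; remove that cell from P, ejecting 6. So w(6) = 6. P is now [[1, 2, 3, 4], [5]].
Step i=5: Q has 5 at row 1, column 4; remove that cell from P, ejecting 4. So w(5) = 4. P is now [[1, 2, 3], [5]].
Step i=4: Q has 4 at row 1, column 3; remove that cell from P, ejecting 3. So w(4) = 3. P is now [[1, 2], [5]].
Step i=3: Q has 3 at row 2, column 1; remove 5 from row 2 of P and reverse-bump: 5 enters row 1 and ejects 2. So w(3) = 2. P is now [[1, 5]].
Step i=2: Q has 2 at row 1, column 2; remove that cell from P, ejecting 5. So w(2) = 5. P is now [[1]].
Step i=1: Q has 1 at row 1, column 1; remove that cell from P, ejecting 1. So w(1) = 1. P is now [].

So w = 1 5 2 3 4 6.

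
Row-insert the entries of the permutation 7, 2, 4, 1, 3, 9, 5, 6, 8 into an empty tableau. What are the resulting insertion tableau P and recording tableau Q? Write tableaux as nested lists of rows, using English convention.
Insert each entry of the permutation into P by Schensted row insertion, recording in Q the position of each new cell.

Insert 7: appended to row 1. P = [[7]], Q = [[1]].
Insert 2: 2 bumps 7 from row 1; 7 starts row 2. P = [[2], [7]], Q = [[1], [2]].
Insert 4: appended to row 1. P = [[2, 4], [7]], Q = [[1, 3], [2]].
Insert 1: 1 bumps 2 from row 1; 2 bumps 7 from row 2; 7 starts row 3. P = [[1, 4], [2], [7]], Q = [[1, 3], [2], [4]].
Insert 3: 3 bumps 4 from row 1; 4 appends to row 2. P = [[1, 3], [2, 4], [7]], Q = [[1, 3], [2, 5], [4]].
Insert 9: appended to row 1. P = [[1, 3, 9], [2, 4], [7]], Q = [[1, 3, 6], [2, 5], [4]].
Insert 5: 5 bumps 9 from row 1; 9 appends to row 2. P = [[1, 3, 5], [2, 4, 9], [7]], Q = [[1, 3, 6], [2, 5, 7], [4]].
Insert 6: appended to row 1. P = [[1, 3, 5, 6], [2, 4, 9], [7]], Q = [[1, 3, 6, 8], [2, 5, 7], [4]].
Insert 8: appended to row 1. P = [[1, 3, 5, 6, 8], [2, 4, 9], [7]], Q = [[1, 3, 6, 8, 9], [2, 5, 7], [4]].

So P = [[1, 3, 5, 6, 8], [2, 4, 9], [7]], Q = [[1, 3, 6, 8, 9], [2, 5, 7], [4]].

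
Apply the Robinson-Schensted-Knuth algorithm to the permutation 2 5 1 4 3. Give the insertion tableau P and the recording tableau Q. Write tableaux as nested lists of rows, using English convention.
Insert each entry of the permutation into P by Schensted row insertion, recording in Q the position of each new cell.

Insert 2: appended to row 1. P = [[2]], Q = [[1]].
Insert 5: appended to row 1. P = [[2, 5]], Q = [[1, 2]].
Insert 1: 1 bumps 2 from row 1; 2 starts row 2. P = [[1, 5], [2]], Q = [[1, 2], [3]].
Insert 4: 4 bumps 5 from row 1; 5 appends to row 2. P = [[1, 4], [2, 5]], Q = [[1, 2], [3, 4]].
Insert 3: 3 bumps 4 from row 1; 4 bumps 5 from row 2; 5 starts row 3. P = [[1, 3], [2, 4], [5]], Q = [[1, 2], [3, 4], [5]].

So P = [[1, 3], [2, 4], [5]], Q = [[1, 2], [3, 4], [5]].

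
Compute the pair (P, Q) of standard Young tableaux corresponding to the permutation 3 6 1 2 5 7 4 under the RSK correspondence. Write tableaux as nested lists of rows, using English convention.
Insert each entry of the permutation into P by Schensted row insertion, recording in Q the position of each new cell.

Insert 3: appended to row 1. P = [[3]].
Insert 6: appended to row 1. P = [[3, 6]].
Insert 1: 1 bumps 3 from row 1; 3 starts row 2. P = [[1, 6], [3]].
Insert 2: 2 bumps 6 from row 1; 6 appends to row 2. P = [[1, 2], [3, 6]].
Insert 5: appended to row 1. P = [[1, 2, 5], [3, 6]].
Insert 7: appended to row 1. P = [[1, 2, 5, 7], [3, 6]].
Insert 4: 4 bumps 5 from row 1; 5 bumps 6 from row 2; 6 starts row 3. P = [[1, 2, 4, 7], [3, 5], [6]].

So P = [[1, 2, 4, 7], [3, 5], [6]], Q = [[1, 2, 5, 6], [3, 4], [7]].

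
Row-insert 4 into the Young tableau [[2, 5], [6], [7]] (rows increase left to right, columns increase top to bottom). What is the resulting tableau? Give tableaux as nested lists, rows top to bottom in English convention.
In row 1, 4 replaces 5 (the leftmost entry greater than 4); 5 is bumped to row 2. In row 2, 5 replaces 6 (the leftmost entry greater than 5); 6 is bumped to row 3. In row 3, 6 replaces 7 (the leftmost entry greater than 6); 7 is bumped to row 4. 7 starts a new row 4. The new tableau is [[2, 4], [5], [6], [7]].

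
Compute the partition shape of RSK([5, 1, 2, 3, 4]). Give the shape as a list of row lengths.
Row-insert each entry into an empty tableau.

After inserting 5: P = [[5]].
After inserting 1: P = [[1], [5]].
After inserting 2: P = [[1, 2], [5]].
After inserting 3: P = [[1, 2, 3], [5]].
After inserting 4: P = [[1, 2, 3, 4], [5]].

The final insertion tableau P = [[1, 2, 3, 4], [5]] has shape [4, 1].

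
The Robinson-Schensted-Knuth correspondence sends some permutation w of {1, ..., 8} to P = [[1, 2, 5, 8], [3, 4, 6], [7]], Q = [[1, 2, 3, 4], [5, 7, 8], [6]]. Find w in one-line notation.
3 4 7 8 6 1 2 5

Reverse the RSK construction: for i from n down to 1, find the cell of Q containing i, remove the entry at that cell from P, and reverse-bump it up through P; the value ejected from row 1 is w(i).

Step i=8: Q has 8 at row 2, column 3; remove 6 from row 2 of P and reverse-bump: 6 enters row 1 and ejects 5. So w(8) = 5. P is now [[1, 2, 6, 8], [3, 4], [7]].
Step i=7: Q has 7 at row 2, column 2; remove 4 from row 2 of P and reverse-bump: 4 enters row 1 and ejects 2. So w(7) = 2. P is now [[1, 4, 6, 8], [3], [7]].
Step i=6: Q has 6 at row 3, column 1; remove 7 from row 3 of P and reverse-bump: 7 enters row 2 and ejects 3; 3 enters row 1 and ejects 1. So w(6) = 1. P is now [[3, 4, 6, 8], [7]].
Step i=5: Q has 5 at row 2, column 1; remove 7 from row 2 of P and reverse-bump: 7 enters row 1 and ejects 6. So w(5) = 6. P is now [[3, 4, 7, 8]].
Step i=4: Q has 4 at row 1, column 4; remove that cell from P, ejecting 8. So w(4) = 8. P is now [[3, 4, 7]].
Step i=3: Q has 3 at row 1, column 3; remove that cell from P, ejecting 7. So w(3) = 7. P is now [[3, 4]].
Step i=2: Q has 2 at row 1, column 2; remove that cell from P, ejecting 4. So w(2) = 4. P is now [[3]].
Step i=1: Q has 1 at row 1, column 1; remove that cell from P, ejecting 3. So w(1) = 3. P is now [].

So w = 3 4 7 8 6 1 2 5.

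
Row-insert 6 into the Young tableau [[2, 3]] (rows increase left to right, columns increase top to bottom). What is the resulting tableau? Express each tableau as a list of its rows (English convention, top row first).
6 is larger than every entry of row 1, so it is appended to row 1. The new tableau is [[2, 3, 6]].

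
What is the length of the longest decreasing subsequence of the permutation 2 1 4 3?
2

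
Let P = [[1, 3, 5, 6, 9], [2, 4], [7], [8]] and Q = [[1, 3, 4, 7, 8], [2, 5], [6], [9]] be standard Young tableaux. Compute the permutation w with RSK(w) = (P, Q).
2 1 4 8 7 5 6 9 3

Reverse the RSK construction: for i from n down to 1, find the cell of Q containing i, remove the entry at that cell from P, and reverse-bump it up through P; the value ejected from row 1 is w(i).

Step i=9: Q has 9 at row 4, column 1; remove 8 from row 4 of P and reverse-bump: 8 enters row 3 and ejects 7; 7 enters row 2 and ejects 4; 4 enters row 1 and ejects 3. So w(9) = 3. P is now [[1, 4, 5, 6, 9], [2, 7], [8]].
Step i=8: Q has 8 at row 1, column 5; remove that cell from P, ejecting 9. So w(8) = 9. P is now [[1, 4, 5, 6], [2, 7], [8]].
Step i=7: Q has 7 at row 1, column 4; remove that cell from P, ejecting 6. So w(7) = 6. P is now [[1, 4, 5], [2, 7], [8]].
Step i=6: Q has 6 at row 3, column 1; remove 8 from row 3 of P and reverse-bump: 8 enters row 2 and ejects 7; 7 enters row 1 and ejects 5. So w(6) = 5. P is now [[1, 4, 7], [2, 8]].
Step i=5: Q has 5 at row 2, column 2; remove 8 from row 2 of P and reverse-bump: 8 enters row 1 and ejects 7. So w(5) = 7. P is now [[1, 4, 8], [2]].
Step i=4: Q has 4 at row 1, column 3; remove that cell from P, ejecting 8. So w(4) = 8. P is now [[1, 4], [2]].
Step i=3: Q has 3 at row 1, column 2; remove that cell from P, ejecting 4. So w(3) = 4. P is now [[1], [2]].
Step i=2: Q has 2 at row 2, column 1; remove 2 from row 2 of P and reverse-bump: 2 enters row 1 and ejects 1. So w(2) = 1. P is now [[2]].
Step i=1: Q has 1 at row 1, column 1; remove that cell from P, ejecting 2. So w(1) = 2. P is now [].

So w = 2 1 4 8 7 5 6 9 3.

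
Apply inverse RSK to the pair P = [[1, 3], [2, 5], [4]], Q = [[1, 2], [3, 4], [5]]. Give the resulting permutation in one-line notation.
4 5 2 3 1

Reverse RSK: for i = n, n-1, ..., 1, locate i in Q, remove the corresponding corner cell from P, and reverse-bump its entry up through P; the value ejected from row 1 is w(i).

So w = 4 5 2 3 1.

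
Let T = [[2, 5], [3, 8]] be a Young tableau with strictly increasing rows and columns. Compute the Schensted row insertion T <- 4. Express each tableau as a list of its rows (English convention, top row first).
In row 1, 4 replaces 5 (the leftmost entry greater than 4); 5 is bumped to row 2. In row 2, 5 replaces 8 (the leftmost entry greater than 5); 8 is bumped to row 3. 8 starts a new row 3. The new tableau is [[2, 4], [3, 5], [8]].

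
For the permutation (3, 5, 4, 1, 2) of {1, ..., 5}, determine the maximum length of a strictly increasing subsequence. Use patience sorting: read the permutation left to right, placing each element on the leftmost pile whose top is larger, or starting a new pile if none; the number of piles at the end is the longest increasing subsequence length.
3: new pile. tops = [3]
5: new pile. tops = [3, 5]
4: onto pile 2 (replacing 5). tops = [3, 4]
1: onto pile 1 (replacing 3). tops = [1, 4]
2: onto pile 2 (replacing 4). tops = [1, 2]

2 piles, so the longest increasing subsequence has length 2.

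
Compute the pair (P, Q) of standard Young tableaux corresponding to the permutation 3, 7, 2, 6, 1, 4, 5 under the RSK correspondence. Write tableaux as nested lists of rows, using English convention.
Insert each entry of the permutation into P by Schensted row insertion, recording in Q the position of each new cell.

Insert 3: appended to row 1. P = [[3]].
Insert 7: appended to row 1. P = [[3, 7]].
Insert 2: 2 bumps 3 from row 1; 3 starts row 2. P = [[2, 7], [3]].
Insert 6: 6 bumps 7 from row 1; 7 appends to row 2. P = [[2, 6], [3, 7]].
Insert 1: 1 bumps 2 from row 1; 2 bumps 3 from row 2; 3 starts row 3. P = [[1, 6], [2, 7], [3]].
Insert 4: 4 bumps 6 from row 1; 6 bumps 7 from row 2; 7 appends to row 3. P = [[1, 4], [2, 6], [3, 7]].
Insert 5: appended to row 1. P = [[1, 4, 5], [2, 6], [3, 7]].

So P = [[1, 4, 5], [2, 6], [3, 7]], Q = [[1, 2, 7], [3, 4], [5, 6]].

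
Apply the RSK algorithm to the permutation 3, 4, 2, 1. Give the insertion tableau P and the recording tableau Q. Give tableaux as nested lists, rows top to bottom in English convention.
Insert each entry of the permutation into P by Schensted row insertion, recording in Q the position of each new cell.

Insert 3: appended to row 1. P = [[3]].
Insert 4: appended to row 1. P = [[3, 4]].
Insert 2: 2 bumps 3 from row 1; 3 starts row 2. P = [[2, 4], [3]].
Insert 1: 1 bumps 2 from row 1; 2 bumps 3 from row 2; 3 starts row 3. P = [[1, 4], [2], [3]].

So P = [[1, 4], [2], [3]], Q = [[1, 2], [3], [4]].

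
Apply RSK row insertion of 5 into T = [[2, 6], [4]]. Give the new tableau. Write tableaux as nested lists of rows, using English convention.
In row 1, 5 replaces 6 (the leftmost entry greater than 5); 6 is bumped to row 2. 6 is appended to row 2. The new tableau is [[2, 5], [4, 6]].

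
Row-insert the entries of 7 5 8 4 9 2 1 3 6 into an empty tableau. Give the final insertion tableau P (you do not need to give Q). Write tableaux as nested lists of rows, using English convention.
After inserting 7: P = [[7]].
After inserting 5: P = [[5], [7]].
After inserting 8: P = [[5, 8], [7]].
After inserting 4: P = [[4, 8], [5], [7]].
After inserting 9: P = [[4, 8, 9], [5], [7]].
After inserting 2: P = [[2, 8, 9], [4], [5], [7]].
After inserting 1: P = [[1, 8, 9], [2], [4], [5], [7]].
After inserting 3: P = [[1, 3, 9], [2, 8], [4], [5], [7]].
After inserting 6: P = [[1, 3, 6], [2, 8, 9], [4], [5], [7]].

So P = [[1, 3, 6], [2, 8, 9], [4], [5], [7]].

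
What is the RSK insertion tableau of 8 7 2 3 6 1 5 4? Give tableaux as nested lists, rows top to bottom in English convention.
Insert 8: appended to row 1. P = [[8]].
Insert 7: 7 bumps 8 from row 1; 8 starts row 2. P = [[7], [8]].
Insert 2: 2 bumps 7 from row 1; 7 bumps 8 from row 2; 8 starts row 3. P = [[2], [7], [8]].
Insert 3: appended to row 1. P = [[2, 3], [7], [8]].
Insert 6: appended to row 1. P = [[2, 3, 6], [7], [8]].
Insert 1: 1 bumps 2 from row 1; 2 bumps 7 from row 2; 7 bumps 8 from row 3; 8 starts row 4. P = [[1, 3, 6], [2], [7], [8]].
Insert 5: 5 bumps 6 from row 1; 6 appends to row 2. P = [[1, 3, 5], [2, 6], [7], [8]].
Insert 4: 4 bumps 5 from row 1; 5 bumps 6 from row 2; 6 bumps 7 from row 3; 7 bumps 8 from row 4; 8 starts row 5. P = [[1, 3, 4], [2, 5], [6], [7], [8]].

So P = [[1, 3, 4], [2, 5], [6], [7], [8]].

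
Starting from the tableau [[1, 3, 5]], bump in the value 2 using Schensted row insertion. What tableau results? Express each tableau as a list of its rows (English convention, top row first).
In row 1, 2 replaces 3 (the leftmost entry greater than 2); 3 is bumped to row 2. 3 starts a new row 2. The new tableau is [[1, 2, 5], [3]].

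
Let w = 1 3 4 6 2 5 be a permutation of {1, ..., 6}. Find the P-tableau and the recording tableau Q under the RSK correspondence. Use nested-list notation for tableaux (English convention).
P = [[1, 2, 4, 5], [3, 6]], Q = [[1, 2, 3, 4], [5, 6]]

Insert each entry of the permutation into P by Schensted row insertion, recording in Q the position of each new cell.

After inserting 1: P = [[1]].
After inserting 3: P = [[1, 3]].
After inserting 4: P = [[1, 3, 4]].
After inserting 6: P = [[1, 3, 4, 6]].
After inserting 2: P = [[1, 2, 4, 6], [3]].
After inserting 5: P = [[1, 2, 4, 5], [3, 6]].

So P = [[1, 2, 4, 5], [3, 6]], Q = [[1, 2, 3, 4], [5, 6]].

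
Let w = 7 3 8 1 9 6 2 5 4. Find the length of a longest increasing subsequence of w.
3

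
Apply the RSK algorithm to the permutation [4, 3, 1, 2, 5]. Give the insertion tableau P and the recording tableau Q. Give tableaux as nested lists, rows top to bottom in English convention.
P = [[1, 2, 5], [3], [4]], Q = [[1, 4, 5], [2], [3]]

Insert each entry of the permutation into P by Schensted row insertion, recording in Q the position of each new cell.

Insert 4: appended to row 1. P = [[4]].
Insert 3: 3 bumps 4 from row 1; 4 starts row 2. P = [[3], [4]].
Insert 1: 1 bumps 3 from row 1; 3 bumps 4 from row 2; 4 starts row 3. P = [[1], [3], [4]].
Insert 2: appended to row 1. P = [[1, 2], [3], [4]].
Insert 5: appended to row 1. P = [[1, 2, 5], [3], [4]].

So P = [[1, 2, 5], [3], [4]], Q = [[1, 4, 5], [2], [3]].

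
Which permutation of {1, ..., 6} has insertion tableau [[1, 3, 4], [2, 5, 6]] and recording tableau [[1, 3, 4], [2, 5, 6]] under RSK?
2 1 5 6 3 4

Reverse RSK: for i = n, n-1, ..., 1, locate i in Q, remove the corresponding corner cell from P, and reverse-bump its entry up through P; the value ejected from row 1 is w(i).

So w = 2 1 5 6 3 4.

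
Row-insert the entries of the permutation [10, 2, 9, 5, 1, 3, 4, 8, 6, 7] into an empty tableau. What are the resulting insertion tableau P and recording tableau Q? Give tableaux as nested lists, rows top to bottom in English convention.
Insert each entry of the permutation into P by Schensted row insertion, recording in Q the position of each new cell.

After inserting 10: P = [[10]].
After inserting 2: P = [[2], [10]].
After inserting 9: P = [[2, 9], [10]].
After inserting 5: P = [[2, 5], [9], [10]].
After inserting 1: P = [[1, 5], [2], [9], [10]].
After inserting 3: P = [[1, 3], [2, 5], [9], [10]].
After inserting 4: P = [[1, 3, 4], [2, 5], [9], [10]].
After inserting 8: P = [[1, 3, 4, 8], [2, 5], [9], [10]].
After inserting 6: P = [[1, 3, 4, 6], [2, 5, 8], [9], [10]].
After inserting 7: P = [[1, 3, 4, 6, 7], [2, 5, 8], [9], [10]].

So P = [[1, 3, 4, 6, 7], [2, 5, 8], [9], [10]], Q = [[1, 3, 7, 8, 10], [2, 6, 9], [4], [5]].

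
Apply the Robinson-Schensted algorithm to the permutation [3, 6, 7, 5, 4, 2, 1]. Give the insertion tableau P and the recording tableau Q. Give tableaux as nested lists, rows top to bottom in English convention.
P = [[1, 4, 7], [2], [3], [5], [6]], Q = [[1, 2, 3], [4], [5], [6], [7]]

Insert each entry of the permutation into P by Schensted row insertion, recording in Q the position of each new cell.

Insert 3: appended to row 1. P = [[3]].
Insert 6: appended to row 1. P = [[3, 6]].
Insert 7: appended to row 1. P = [[3, 6, 7]].
Insert 5: 5 bumps 6 from row 1; 6 starts row 2. P = [[3, 5, 7], [6]].
Insert 4: 4 bumps 5 from row 1; 5 bumps 6 from row 2; 6 starts row 3. P = [[3, 4, 7], [5], [6]].
Insert 2: 2 bumps 3 from row 1; 3 bumps 5 from row 2; 5 bumps 6 from row 3; 6 starts row 4. P = [[2, 4, 7], [3], [5], [6]].
Insert 1: 1 bumps 2 from row 1; 2 bumps 3 from row 2; 3 bumps 5 from row 3; 5 bumps 6 from row 4; 6 starts row 5. P = [[1, 4, 7], [2], [3], [5], [6]].

So P = [[1, 4, 7], [2], [3], [5], [6]], Q = [[1, 2, 3], [4], [5], [6], [7]].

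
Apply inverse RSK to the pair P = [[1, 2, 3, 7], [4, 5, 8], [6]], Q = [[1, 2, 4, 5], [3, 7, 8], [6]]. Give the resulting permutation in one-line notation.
Reverse the RSK construction: for i from n down to 1, find the cell of Q containing i, remove the entry at that cell from P, and reverse-bump it up through P; the value ejected from row 1 is w(i).

Step i=8: Q has 8 at row 2, column 3; remove 8 from row 2 of P and reverse-bump: 8 enters row 1 and ejects 7. So w(8) = 7. P is now [[1, 2, 3, 8], [4, 5], [6]].
Step i=7: Q has 7 at row 2, column 2; remove 5 from row 2 of P and reverse-bump: 5 enters row 1 and ejects 3. So w(7) = 3. P is now [[1, 2, 5, 8], [4], [6]].
Step i=6: Q has 6 at row 3, column 1; remove 6 from row 3 of P and reverse-bump: 6 enters row 2 and ejects 4; 4 enters row 1 and ejects 2. So w(6) = 2. P is now [[1, 4, 5, 8], [6]].
Step i=5: Q has 5 at row 1, column 4; remove that cell from P, ejecting 8. So w(5) = 8. P is now [[1, 4, 5], [6]].
Step i=4: Q has 4 at row 1, column 3; remove that cell from P, ejecting 5. So w(4) = 5. P is now [[1, 4], [6]].
Step i=3: Q has 3 at row 2, column 1; remove 6 from row 2 of P and reverse-bump: 6 enters row 1 and ejects 4. So w(3) = 4. P is now [[1, 6]].
Step i=2: Q has 2 at row 1, column 2; remove that cell from P, ejecting 6. So w(2) = 6. P is now [[1]].
Step i=1: Q has 1 at row 1, column 1; remove that cell from P, ejecting 1. So w(1) = 1. P is now [].

So w = 1 6 4 5 8 2 3 7.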